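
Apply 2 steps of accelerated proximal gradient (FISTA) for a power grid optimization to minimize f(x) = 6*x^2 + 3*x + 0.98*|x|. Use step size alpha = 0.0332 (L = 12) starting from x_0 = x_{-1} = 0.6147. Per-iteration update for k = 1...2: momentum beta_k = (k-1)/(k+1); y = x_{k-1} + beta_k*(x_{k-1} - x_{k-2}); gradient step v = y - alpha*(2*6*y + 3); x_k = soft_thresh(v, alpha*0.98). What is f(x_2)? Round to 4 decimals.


FISTA on f(x) = 6*x^2 + 3*x + 0.98*|x|
L = 12, alpha = 0.0332
Iteration 1: beta = 0.0, y = 0.6147 + 0.0*(0.6147 - 0.6147) = 0.6147
  grad(y) = 10.3764, v = y - alpha*grad = 0.2702
  prox(v) = soft_thresh(0.2702, 0.0325) = 0.2377
Iteration 2: beta = 0.3333, y = 0.2377 + 0.3333*(0.2377 - 0.6147) = 0.112
  grad(y) = 4.3439, v = y - alpha*grad = -0.0322
  prox(v) = soft_thresh(-0.0322, 0.0325) = 0.0
f(x_2) = 6*0.0^2 + 3*0.0 + 0.98*|0.0| = 0.0


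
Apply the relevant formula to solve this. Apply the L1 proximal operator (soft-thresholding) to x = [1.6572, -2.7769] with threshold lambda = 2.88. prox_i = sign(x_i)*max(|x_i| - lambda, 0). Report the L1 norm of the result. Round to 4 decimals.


Soft-thresholding with lambda = 2.88:
prox(1.6572) = sign(1.6572)*max(|1.6572| - 2.88, 0) = 0.0
prox(-2.7769) = sign(-2.7769)*max(|-2.7769| - 2.88, 0) = 0.0
prox(x) = [0.0, 0.0]
||prox(x)||_1 = 0.0 + 0.0 = 0.0


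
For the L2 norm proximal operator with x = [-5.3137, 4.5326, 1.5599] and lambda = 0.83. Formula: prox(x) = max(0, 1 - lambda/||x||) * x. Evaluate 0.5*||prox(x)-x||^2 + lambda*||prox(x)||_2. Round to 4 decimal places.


Step 1: Compute ||x||.
||x|| = 7.1563
Step 2: Compute scaling factor.
scale = max(0, 1 - 0.83/7.1563) = 0.884
Step 3: prox(x) = [-4.6974, 4.0069, 1.379]
||prox(x)|| = 6.3263
Step 4: Proximal objective.
0.5*||prox-x||^2 = 0.3445
lambda*||prox|| = 5.2508
Total = 5.5953


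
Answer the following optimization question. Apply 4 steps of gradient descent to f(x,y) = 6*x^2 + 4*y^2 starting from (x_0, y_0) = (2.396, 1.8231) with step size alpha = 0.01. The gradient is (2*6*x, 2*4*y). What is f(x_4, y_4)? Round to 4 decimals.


Gradient descent on f(x,y) = 6*x^2 + 4*y^2.
Starting point: (2.396, 1.8231), alpha = 0.01
Step 1: grad_x = 2*6*2.396 = 28.752, grad_y = 2*4*1.8231 = 14.5848
  x_1 = 2.396 - 0.01*28.752 = 2.1085
  y_1 = 1.8231 - 0.01*14.5848 = 1.6773
Step 2: grad_x = 2*6*2.1085 = 25.3018, grad_y = 2*4*1.6773 = 13.418
  x_2 = 2.1085 - 0.01*25.3018 = 1.8555
  y_2 = 1.6773 - 0.01*13.418 = 1.5431
Step 3: grad_x = 2*6*1.8555 = 22.2655, grad_y = 2*4*1.5431 = 12.3446
  x_3 = 1.8555 - 0.01*22.2655 = 1.6328
  y_3 = 1.5431 - 0.01*12.3446 = 1.4196
Step 4: grad_x = 2*6*1.6328 = 19.5937, grad_y = 2*4*1.4196 = 11.357
  x_4 = 1.6328 - 0.01*19.5937 = 1.4369
  y_4 = 1.4196 - 0.01*11.357 = 1.3061
f(1.4369, 1.3061) = 6*1.4369^2 + 4*1.3061^2 = 19.2107


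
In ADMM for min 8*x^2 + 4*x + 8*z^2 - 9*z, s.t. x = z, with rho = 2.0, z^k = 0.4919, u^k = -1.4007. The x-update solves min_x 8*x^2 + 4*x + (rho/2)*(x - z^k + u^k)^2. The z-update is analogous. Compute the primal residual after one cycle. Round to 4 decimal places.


ADMM iteration with rho = 2.0, z^k = 0.4919, u^k = -1.4007
Step 1: x-update.
Minimize 8*x^2 + 4*x + (2.0/2)*(x - 0.4919 - 1.4007)^2
FOC: (2*8 + 2.0)*x = -4 + 2.0*(0.4919 + 1.4007)
x^{k+1} = -0.0119
Step 2: z-update.
Minimize 8*z^2 - 9*z + (2.0/2)*(-0.0119 - z - 1.4007)^2
FOC: (2*8 + 2.0)*z = 9 + 2.0*(-0.0119 - 1.4007)
z^{k+1} = 0.343
Step 3: u-update.
u^{k+1} = -1.4007 - 0.0119 - 0.343 = -1.7557
Step 4: Primal residual = |-0.0119 - 0.343| = 0.355


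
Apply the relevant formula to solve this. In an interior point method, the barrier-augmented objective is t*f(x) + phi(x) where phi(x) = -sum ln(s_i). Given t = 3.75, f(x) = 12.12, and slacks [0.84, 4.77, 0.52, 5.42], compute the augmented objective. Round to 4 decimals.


Step 1: Compute log-barrier.
ln values: [-0.1744, 1.5623, -0.6539, 1.6901]
phi = -(-0.1744 + 1.5623 - 0.6539 + 1.6901) = -2.4242
Step 2: Compute augmented objective.
t*f(x) = 3.75*12.12 = 45.45
Total = 45.45 - 2.4242 = 43.0258


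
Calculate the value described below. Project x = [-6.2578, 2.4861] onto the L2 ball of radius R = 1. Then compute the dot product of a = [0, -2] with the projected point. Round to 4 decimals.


Step 1: Compute ||x|| (intermediates to 6 decimals).
||x|| = sqrt((-6.2578)^2 + 2.4861^2) = 6.733554
Step 2: Project.
Since ||x|| > R, scale = R/||x|| = 1/6.733554 = 0.14851, proj(x) = scale * x
proj(x) = [-0.929346, 0.369211]
Step 3: Dot product.
a^T * proj(x) = 0*(-0.929346) - 2*0.369211 = -0.7384


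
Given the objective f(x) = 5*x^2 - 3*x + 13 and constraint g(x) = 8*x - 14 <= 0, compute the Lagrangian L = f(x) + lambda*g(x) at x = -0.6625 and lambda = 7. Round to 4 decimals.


Step 1: Evaluate f(x).
f(-0.6625) = 5*(-0.6625)^2 - 3*(-0.6625) + 13 = 17.182
Step 2: Evaluate g(x).
g(-0.6625) = 8*-0.6625 - 14 = -19.3
Step 3: Compute Lagrangian.
L = 17.182 + 7*-19.3 = -117.918


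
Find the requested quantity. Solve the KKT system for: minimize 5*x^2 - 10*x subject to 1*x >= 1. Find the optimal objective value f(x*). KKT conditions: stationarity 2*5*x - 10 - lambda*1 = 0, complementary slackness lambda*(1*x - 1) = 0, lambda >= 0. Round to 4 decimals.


Step 1: Try lambda = 0 (constraint inactive).
Stationarity: 2*5*x - 10 = 0
x* = 10/(2*5) = 1.0
Check constraint: 1*1.0 = 1.0 >= 1 -- satisfied.
Step 2: Compute optimal value.
f(x*) = 5*1.0^2 - 10*1.0 = -5.0


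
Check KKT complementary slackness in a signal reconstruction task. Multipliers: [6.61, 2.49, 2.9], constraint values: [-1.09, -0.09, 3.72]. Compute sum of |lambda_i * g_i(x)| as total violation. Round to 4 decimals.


KKT complementary slackness check:
lambda_1 * g_1 = 6.61 * -1.09 = -7.2049
lambda_2 * g_2 = 2.49 * -0.09 = -0.2241
lambda_3 * g_3 = 2.9 * 3.72 = 10.788
Total violation = 7.2049 + 0.2241 + 10.788 = 18.217


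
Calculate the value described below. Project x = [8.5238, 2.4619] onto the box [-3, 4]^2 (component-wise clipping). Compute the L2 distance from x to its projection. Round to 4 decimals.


Project each component onto [-3, 4].
clip(8.5238) = 4.0, clip(2.4619) = 2.4619
Projection = [4.0, 2.4619]
Squared diffs: [20.4648, 0.0]
Distance = sqrt(20.4648) = 4.5238


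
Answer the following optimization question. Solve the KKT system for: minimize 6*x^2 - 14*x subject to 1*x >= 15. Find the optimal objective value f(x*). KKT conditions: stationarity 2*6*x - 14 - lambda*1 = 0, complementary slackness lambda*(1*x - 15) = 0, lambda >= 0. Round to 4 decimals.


Step 1: Try lambda = 0 (constraint inactive).
x_unc = 14/(2*6) = 1.1667
Check: 1*1.1667 = 1.1667 < 15 -- violated!
Step 2: Constraint must be active: 1*x = 15
x* = 15/1 = 15.0
lambda = (2*6*15.0 - 14)/1 = 166.0
Step 3: Compute optimal value.
f(x*) = 6*15.0^2 - 14*15.0 = 1140.0


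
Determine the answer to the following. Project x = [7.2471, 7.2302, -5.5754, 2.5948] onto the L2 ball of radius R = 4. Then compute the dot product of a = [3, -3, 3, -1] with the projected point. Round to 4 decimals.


Step 1: Compute ||x|| (intermediates to 6 decimals).
||x|| = sqrt(7.2471^2 + 7.2302^2 + (-5.5754)^2 + 2.5948^2) = 11.942124
Step 2: Project.
Since ||x|| > R, scale = R/||x|| = 4/11.942124 = 0.334949, proj(x) = scale * x
proj(x) = [2.427409, 2.421748, -1.867475, 0.869126]
Step 3: Dot product.
a^T * proj(x) = 3*2.427409 - 3*2.421748 + 3*(-1.867475) - 1*0.869126 = -6.4546


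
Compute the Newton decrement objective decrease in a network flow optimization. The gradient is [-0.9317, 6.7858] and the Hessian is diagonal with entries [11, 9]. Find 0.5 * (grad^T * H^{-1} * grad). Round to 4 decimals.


Step 1: H is diagonal, so H^(-1) * g = [-0.0847, 0.754].
Step 2: g^T H^(-1) g = sum_i g_i^2 / H_ii
  = (-0.9317)^2/11 + (6.7858)^2/9
  = 0.0789 + 5.1163 = 5.1953
Step 3: Objective decrease = 0.5 * g^T H^(-1) g = 2.5976


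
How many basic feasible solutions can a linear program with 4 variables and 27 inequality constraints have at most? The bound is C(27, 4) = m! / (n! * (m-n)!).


Each vertex corresponds to some choice of n active constraints out of m, so the number of vertices is at most C(m, n) = m! / (n!(m-n)!).
m = 27, n = 4
Numerator: 27 * 26 * 25 * 24
Denominator: 4! = 24
C(27, 4) = 17550


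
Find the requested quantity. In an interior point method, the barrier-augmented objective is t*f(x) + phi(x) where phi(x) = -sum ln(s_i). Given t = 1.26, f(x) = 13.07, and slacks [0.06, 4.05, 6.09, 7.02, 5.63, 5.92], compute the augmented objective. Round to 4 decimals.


Step 1: Compute log-barrier.
ln values: [-2.8134, 1.3987, 1.8066, 1.9488, 1.7281, 1.7783]
phi = -(-2.8134 + 1.3987 + 1.8066 + 1.9488 + 1.7281 + 1.7783) = -5.8472
Step 2: Compute augmented objective.
t*f(x) = 1.26*13.07 = 16.4682
Total = 16.4682 - 5.8472 = 10.621


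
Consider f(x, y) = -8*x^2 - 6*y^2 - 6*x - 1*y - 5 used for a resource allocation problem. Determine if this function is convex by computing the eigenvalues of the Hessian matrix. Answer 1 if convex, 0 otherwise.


The Hessian of f(x,y) = -8*x^2 - 6*y^2 - 6*x - 1*y - 5 is:
H = [[-16, 0], [0, -12]]
Trace = -16 - 12 = -28
Determinant = -16*-12 - (0)^2 = 192
Discriminant = (-28)^2 - 4*192 = 16.0
Eigenvalues: lambda_1 = -16.0, lambda_2 = -12.0
The function is not convex.

0


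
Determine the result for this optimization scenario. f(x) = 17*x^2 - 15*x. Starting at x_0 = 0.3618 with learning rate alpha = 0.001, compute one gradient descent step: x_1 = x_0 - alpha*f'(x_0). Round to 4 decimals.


We compute the gradient at x_0 and apply the update.
f'(x) = 34*x - 15
f'(0.3618) = 34*0.3618 - 15 = -2.6988
x_1 = 0.3618 - 0.001*-2.6988 = 0.3645


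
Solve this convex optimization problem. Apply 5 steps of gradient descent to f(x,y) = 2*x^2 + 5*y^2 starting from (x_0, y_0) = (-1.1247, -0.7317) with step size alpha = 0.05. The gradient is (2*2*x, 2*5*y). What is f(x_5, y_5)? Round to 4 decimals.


Gradient descent on f(x,y) = 2*x^2 + 5*y^2.
Starting point: (-1.1247, -0.7317), alpha = 0.05
Step 1: grad_x = 2*2*-1.1247 = -4.4988, grad_y = 2*5*-0.7317 = -7.317
  x_1 = -1.1247 - 0.05*-4.4988 = -0.8998
  y_1 = -0.7317 - 0.05*-7.317 = -0.3659
Step 2: grad_x = 2*2*-0.8998 = -3.599, grad_y = 2*5*-0.3659 = -3.6585
  x_2 = -0.8998 - 0.05*-3.599 = -0.7198
  y_2 = -0.3659 - 0.05*-3.6585 = -0.1829
Step 3: grad_x = 2*2*-0.7198 = -2.8792, grad_y = 2*5*-0.1829 = -1.8293
  x_3 = -0.7198 - 0.05*-2.8792 = -0.5758
  y_3 = -0.1829 - 0.05*-1.8293 = -0.0915
Step 4: grad_x = 2*2*-0.5758 = -2.3034, grad_y = 2*5*-0.0915 = -0.9146
  x_4 = -0.5758 - 0.05*-2.3034 = -0.4607
  y_4 = -0.0915 - 0.05*-0.9146 = -0.0457
Step 5: grad_x = 2*2*-0.4607 = -1.8427, grad_y = 2*5*-0.0457 = -0.4573
  x_5 = -0.4607 - 0.05*-1.8427 = -0.3685
  y_5 = -0.0457 - 0.05*-0.4573 = -0.0229
f(-0.3685, -0.0229) = 2*(-0.3685)^2 + 5*(-0.0229)^2 = 0.2743


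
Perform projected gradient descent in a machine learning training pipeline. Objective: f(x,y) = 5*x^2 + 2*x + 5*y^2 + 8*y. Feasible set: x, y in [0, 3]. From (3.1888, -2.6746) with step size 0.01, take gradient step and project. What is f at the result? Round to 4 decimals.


Step 1: Compute gradient at (3.1888, -2.6746).
grad_x = 2*5*3.1888 + 2 = 33.888
grad_y = 2*5*-2.6746 + 8 = -18.746
Step 2: Gradient step.
x_raw = 3.1888 - 0.01*33.888 = 2.8499
y_raw = -2.6746 - 0.01*-18.746 = -2.4871
Step 3: Project onto [0, 3].
x_proj = clip(2.8499) = 2.8499
y_proj = clip(-2.4871) = 0.0
Step 4: Evaluate f.
f(2.8499, 0.0) = 46.3101


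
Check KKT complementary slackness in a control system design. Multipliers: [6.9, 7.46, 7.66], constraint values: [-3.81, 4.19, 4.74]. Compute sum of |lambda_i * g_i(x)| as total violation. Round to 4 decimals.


KKT complementary slackness check:
lambda_1 * g_1 = 6.9 * -3.81 = -26.289
lambda_2 * g_2 = 7.46 * 4.19 = 31.2574
lambda_3 * g_3 = 7.66 * 4.74 = 36.3084
Total violation = 26.289 + 31.2574 + 36.3084 = 93.8548


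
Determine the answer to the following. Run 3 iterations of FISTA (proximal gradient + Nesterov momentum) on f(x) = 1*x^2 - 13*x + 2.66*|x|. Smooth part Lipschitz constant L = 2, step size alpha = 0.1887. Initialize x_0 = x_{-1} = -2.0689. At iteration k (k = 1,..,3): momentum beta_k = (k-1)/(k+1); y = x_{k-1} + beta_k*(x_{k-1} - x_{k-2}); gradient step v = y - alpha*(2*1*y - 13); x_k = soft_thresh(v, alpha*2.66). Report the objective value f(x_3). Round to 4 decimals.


FISTA on f(x) = 1*x^2 - 13*x + 2.66*|x|
L = 2, alpha = 0.1887
Iteration 1: beta = 0.0, y = -2.0689 + 0.0*(-2.0689 + 2.0689) = -2.0689
  grad(y) = -17.1378, v = y - alpha*grad = 1.165
  prox(v) = soft_thresh(1.165, 0.5019) = 0.6631
Iteration 2: beta = 0.3333, y = 0.6631 + 0.3333*(0.6631 + 2.0689) = 1.5737
  grad(y) = -9.8526, v = y - alpha*grad = 3.4329
  prox(v) = soft_thresh(3.4329, 0.5019) = 2.931
Iteration 3: beta = 0.5, y = 2.931 + 0.5*(2.931 - 0.6631) = 4.0649
  grad(y) = -4.8702, v = y - alpha*grad = 4.9839
  prox(v) = soft_thresh(4.9839, 0.5019) = 4.482
f(x_3) = 1*4.482^2 - 13*4.482 + 2.66*|4.482| = -26.2555


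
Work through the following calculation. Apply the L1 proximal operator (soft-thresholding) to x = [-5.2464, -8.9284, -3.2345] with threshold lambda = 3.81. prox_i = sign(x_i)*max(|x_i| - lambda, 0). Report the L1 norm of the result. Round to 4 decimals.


Soft-thresholding with lambda = 3.81:
prox(-5.2464) = sign(-5.2464)*max(|-5.2464| - 3.81, 0) = -1.4364
prox(-8.9284) = sign(-8.9284)*max(|-8.9284| - 3.81, 0) = -5.1184
prox(-3.2345) = sign(-3.2345)*max(|-3.2345| - 3.81, 0) = 0.0
prox(x) = [-1.4364, -5.1184, 0.0]
||prox(x)||_1 = 1.4364 + 5.1184 + 0.0 = 6.5548


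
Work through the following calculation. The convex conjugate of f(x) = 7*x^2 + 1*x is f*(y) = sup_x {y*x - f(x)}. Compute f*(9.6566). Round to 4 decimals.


f*(y) = sup_x {y*x - a*x^2 - b*x} = sup_x {(y-b)*x - a*x^2}
FOC: (y - b) - 2a*x = 0 => x* = (y - b)/(2a)
x* = (9.6566 - 1)/(2*7) = 0.6183
f*(9.6566) = (y-b)^2/(4a) = (9.6566 - 1)^2/(4*7)
= 74.9367/28 = 2.6763


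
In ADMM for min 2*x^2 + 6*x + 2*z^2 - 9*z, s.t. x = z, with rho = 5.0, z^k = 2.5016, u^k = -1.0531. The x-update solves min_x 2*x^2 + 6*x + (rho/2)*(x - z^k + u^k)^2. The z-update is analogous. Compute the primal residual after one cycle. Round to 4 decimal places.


ADMM iteration with rho = 5.0, z^k = 2.5016, u^k = -1.0531
Step 1: x-update.
Minimize 2*x^2 + 6*x + (5.0/2)*(x - 2.5016 - 1.0531)^2
FOC: (2*2 + 5.0)*x = -6 + 5.0*(2.5016 + 1.0531)
x^{k+1} = 1.3082
Step 2: z-update.
Minimize 2*z^2 - 9*z + (5.0/2)*(1.3082 - z - 1.0531)^2
FOC: (2*2 + 5.0)*z = 9 + 5.0*(1.3082 - 1.0531)
z^{k+1} = 1.1417
Step 3: u-update.
u^{k+1} = -1.0531 + 1.3082 - 1.1417 = -0.8866
Step 4: Primal residual = |1.3082 - 1.1417| = 0.1665


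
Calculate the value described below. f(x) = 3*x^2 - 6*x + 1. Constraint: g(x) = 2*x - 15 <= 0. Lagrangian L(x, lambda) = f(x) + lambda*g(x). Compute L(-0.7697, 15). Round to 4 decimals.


Step 1: Evaluate f(x).
f(-0.7697) = 3*(-0.7697)^2 - 6*(-0.7697) + 1 = 7.3955
Step 2: Evaluate g(x).
g(-0.7697) = 2*-0.7697 - 15 = -16.5394
Step 3: Compute Lagrangian.
L = 7.3955 + 15*-16.5394 = -240.6955


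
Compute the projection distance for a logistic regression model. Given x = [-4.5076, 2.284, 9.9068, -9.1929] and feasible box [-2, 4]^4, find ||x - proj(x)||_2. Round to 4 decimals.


Project each component onto [-2, 4].
clip(-4.5076) = -2.0, clip(2.284) = 2.284, clip(9.9068) = 4.0, clip(-9.1929) = -2.0
Projection = [-2.0, 2.284, 4.0, -2.0]
Squared diffs: [6.2881, 0.0, 34.8903, 51.7378]
Distance = sqrt(92.9162) = 9.6393


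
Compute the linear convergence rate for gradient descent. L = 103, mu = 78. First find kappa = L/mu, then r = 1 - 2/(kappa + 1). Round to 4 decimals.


Step 1: Compute the condition number.
kappa = L/mu = 103/78 = 1.3205
Step 2: Compute the convergence rate.
r = 1 - 2/(kappa + 1) = 1 - 2*mu/(L + mu) = (L - mu)/(L + mu) = 25/181 = 0.1381


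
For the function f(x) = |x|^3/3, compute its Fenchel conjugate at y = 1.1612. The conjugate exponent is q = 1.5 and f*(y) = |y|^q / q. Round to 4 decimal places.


The conjugate exponent q satisfies 1/p + 1/q = 1.
p = 3, so q = 3/(3 - 1) = 1.5
|y|^q = 1.1612^1.5 = 1.2513
f*(1.1612) = 1.2513 / 1.5 = 0.8342


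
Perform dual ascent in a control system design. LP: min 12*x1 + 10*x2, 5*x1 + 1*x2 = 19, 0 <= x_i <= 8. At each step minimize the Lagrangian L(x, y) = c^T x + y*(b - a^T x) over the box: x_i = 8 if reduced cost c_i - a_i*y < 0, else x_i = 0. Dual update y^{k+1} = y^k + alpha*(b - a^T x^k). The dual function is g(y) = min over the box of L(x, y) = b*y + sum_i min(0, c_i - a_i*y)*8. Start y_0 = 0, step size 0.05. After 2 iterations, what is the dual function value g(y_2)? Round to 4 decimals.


Dual ascent for LP: min 12*x1 + 10*x2, 5*x1 + 1*x2 = 19, 0 <= x_i <= 8
Step 1: y^k = 0.0, reduced costs: (12.0, 10.0)
  x^k = (0.0, 0.0), subgradient = b - a^T x = 19.0
  y^{k+1} = 0.0 + 0.05*19.0 = 0.95
Step 2: y^k = 0.95, reduced costs: (7.25, 9.05)
  x^k = (0.0, 0.0), subgradient = b - a^T x = 19.0
  y^{k+1} = 0.95 + 0.05*19.0 = 1.9
Dual objective at y_2 = 1.9: reduced costs (2.5, 8.1), box minimizer x = (0.0, 0.0)
g(y_2) = b*y + (c1 - a1*y)*x1 + (c2 - a2*y)*x2 = 19*1.9 + 2.5*0.0 + 8.1*0.0 = 36.1 + 0.0 + 0.0 = 36.1


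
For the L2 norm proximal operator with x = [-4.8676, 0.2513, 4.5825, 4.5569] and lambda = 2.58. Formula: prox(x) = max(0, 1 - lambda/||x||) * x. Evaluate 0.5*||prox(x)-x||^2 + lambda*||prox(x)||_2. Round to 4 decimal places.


Step 1: Compute ||x||.
||x|| = 8.0945
Step 2: Compute scaling factor.
scale = max(0, 1 - 2.58/8.0945) = 0.6813
Step 3: prox(x) = [-3.3161, 0.1712, 3.1219, 3.1045]
||prox(x)|| = 5.5145
Step 4: Proximal objective.
0.5*||prox-x||^2 = 3.3282
lambda*||prox|| = 14.2274
Total = 17.5557


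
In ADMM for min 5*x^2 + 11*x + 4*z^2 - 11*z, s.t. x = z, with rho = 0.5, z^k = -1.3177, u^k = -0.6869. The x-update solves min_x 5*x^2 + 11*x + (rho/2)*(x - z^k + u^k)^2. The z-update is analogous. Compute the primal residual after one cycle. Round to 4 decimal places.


ADMM iteration with rho = 0.5, z^k = -1.3177, u^k = -0.6869
Step 1: x-update.
Minimize 5*x^2 + 11*x + (0.5/2)*(x + 1.3177 - 0.6869)^2
FOC: (2*5 + 0.5)*x = -11 + 0.5*(-1.3177 + 0.6869)
x^{k+1} = -1.0777
Step 2: z-update.
Minimize 4*z^2 - 11*z + (0.5/2)*(-1.0777 - z - 0.6869)^2
FOC: (2*4 + 0.5)*z = 11 + 0.5*(-1.0777 - 0.6869)
z^{k+1} = 1.1903
Step 3: u-update.
u^{k+1} = -0.6869 - 1.0777 - 1.1903 = -2.9549
Step 4: Primal residual = |-1.0777 - 1.1903| = 2.268


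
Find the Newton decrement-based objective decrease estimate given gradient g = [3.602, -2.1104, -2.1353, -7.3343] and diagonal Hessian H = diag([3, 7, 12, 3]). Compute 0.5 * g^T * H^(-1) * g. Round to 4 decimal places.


Step 1: H is diagonal, so H^(-1) * g = [1.2007, -0.3015, -0.1779, -2.4448].
Step 2: g^T H^(-1) g = sum_i g_i^2 / H_ii
  = (3.602)^2/3 + (-2.1104)^2/7 + (-2.1353)^2/12 + (-7.3343)^2/3
  = 4.3248 + 0.6363 + 0.38 + 17.9307 = 23.2717
Step 3: Objective decrease = 0.5 * g^T H^(-1) g = 11.6358


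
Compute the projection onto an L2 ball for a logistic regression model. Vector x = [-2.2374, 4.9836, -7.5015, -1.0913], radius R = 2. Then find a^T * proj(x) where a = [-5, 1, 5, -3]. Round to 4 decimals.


Step 1: Compute ||x|| (intermediates to 6 decimals).
||x|| = sqrt((-2.2374)^2 + 4.9836^2 + (-7.5015)^2 + (-1.0913)^2) = 9.34375
Step 2: Project.
Since ||x|| > R, scale = R/||x|| = 2/9.34375 = 0.214047, proj(x) = scale * x
proj(x) = [-0.478909, 1.066725, -1.605674, -0.233589]
Step 3: Dot product.
a^T * proj(x) = -5*(-0.478909) + 1*1.066725 + 5*(-1.605674) - 3*(-0.233589) = -3.8663


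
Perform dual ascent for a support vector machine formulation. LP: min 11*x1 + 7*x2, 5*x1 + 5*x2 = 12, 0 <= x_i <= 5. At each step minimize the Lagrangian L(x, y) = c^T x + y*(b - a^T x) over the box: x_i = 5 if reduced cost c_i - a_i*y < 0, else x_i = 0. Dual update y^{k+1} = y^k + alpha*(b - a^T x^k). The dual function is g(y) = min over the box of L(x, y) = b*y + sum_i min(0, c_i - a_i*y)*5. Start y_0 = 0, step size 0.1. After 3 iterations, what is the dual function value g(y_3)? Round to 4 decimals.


Dual ascent for LP: min 11*x1 + 7*x2, 5*x1 + 5*x2 = 12, 0 <= x_i <= 5
Step 1: y^k = 0.0, reduced costs: (11.0, 7.0)
  x^k = (0.0, 0.0), subgradient = b - a^T x = 12.0
  y^{k+1} = 0.0 + 0.1*12.0 = 1.2
Step 2: y^k = 1.2, reduced costs: (5.0, 1.0)
  x^k = (0.0, 0.0), subgradient = b - a^T x = 12.0
  y^{k+1} = 1.2 + 0.1*12.0 = 2.4
Step 3: y^k = 2.4, reduced costs: (-1.0, -5.0)
  x^k = (5.0, 5.0), subgradient = b - a^T x = -38.0
  y^{k+1} = 2.4 + 0.1*-38.0 = -1.4
Dual objective at y_3 = -1.4: reduced costs (18.0, 14.0), box minimizer x = (0.0, 0.0)
g(y_3) = b*y + (c1 - a1*y)*x1 + (c2 - a2*y)*x2 = 12*(-1.4) + 18.0*0.0 + 14.0*0.0 = -16.8 + 0.0 + 0.0 = -16.8


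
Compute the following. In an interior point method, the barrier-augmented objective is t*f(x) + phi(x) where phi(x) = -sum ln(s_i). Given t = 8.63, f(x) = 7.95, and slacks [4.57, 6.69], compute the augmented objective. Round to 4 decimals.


Step 1: Compute log-barrier.
ln values: [1.5195, 1.9006]
phi = -(1.5195 + 1.9006) = -3.4201
Step 2: Compute augmented objective.
t*f(x) = 8.63*7.95 = 68.6085
Total = 68.6085 - 3.4201 = 65.1884


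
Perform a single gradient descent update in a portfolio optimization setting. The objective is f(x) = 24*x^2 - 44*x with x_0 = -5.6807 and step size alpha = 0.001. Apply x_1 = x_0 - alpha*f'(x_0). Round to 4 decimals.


We compute the gradient at x_0 and apply the update.
f'(x) = 48*x - 44
f'(-5.6807) = 48*-5.6807 - 44 = -316.6736
x_1 = -5.6807 - 0.001*-316.6736 = -5.364


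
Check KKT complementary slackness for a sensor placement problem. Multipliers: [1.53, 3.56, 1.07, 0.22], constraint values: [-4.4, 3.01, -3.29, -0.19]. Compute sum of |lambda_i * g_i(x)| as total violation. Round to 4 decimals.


KKT complementary slackness check:
lambda_1 * g_1 = 1.53 * -4.4 = -6.732
lambda_2 * g_2 = 3.56 * 3.01 = 10.7156
lambda_3 * g_3 = 1.07 * -3.29 = -3.5203
lambda_4 * g_4 = 0.22 * -0.19 = -0.0418
Total violation = 6.732 + 10.7156 + 3.5203 + 0.0418 = 21.0097


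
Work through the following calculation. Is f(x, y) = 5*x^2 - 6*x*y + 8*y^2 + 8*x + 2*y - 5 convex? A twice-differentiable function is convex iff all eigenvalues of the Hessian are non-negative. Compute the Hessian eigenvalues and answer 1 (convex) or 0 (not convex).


The Hessian of f(x,y) = 5*x^2 - 6*x*y + 8*y^2 + 8*x + 2*y - 5 is:
H = [[10, -6], [-6, 16]]
Trace = 10 + 16 = 26
Determinant = 10*16 - (-6)^2 = 124
Discriminant = (26)^2 - 4*124 = 180.0
Eigenvalues: lambda_1 = 6.2918, lambda_2 = 19.7082
The function is convex.

1


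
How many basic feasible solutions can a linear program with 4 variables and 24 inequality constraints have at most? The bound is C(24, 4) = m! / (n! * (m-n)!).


Each vertex corresponds to some choice of n active constraints out of m, so the number of vertices is at most C(m, n) = m! / (n!(m-n)!).
m = 24, n = 4
Numerator: 24 * 23 * 22 * 21
Denominator: 4! = 24
C(24, 4) = 10626


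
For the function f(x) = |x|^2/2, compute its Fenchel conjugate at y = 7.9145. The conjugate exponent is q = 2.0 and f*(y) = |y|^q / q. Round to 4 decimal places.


The conjugate exponent q satisfies 1/p + 1/q = 1.
p = 2, so q = 2/(2 - 1) = 2.0
|y|^q = 7.9145^2.0 = 62.6393
f*(7.9145) = 62.6393 / 2.0 = 31.3197


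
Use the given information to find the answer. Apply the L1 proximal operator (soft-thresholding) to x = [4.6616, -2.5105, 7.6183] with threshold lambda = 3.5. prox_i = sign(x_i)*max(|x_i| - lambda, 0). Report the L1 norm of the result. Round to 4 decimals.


Soft-thresholding with lambda = 3.5:
prox(4.6616) = sign(4.6616)*max(|4.6616| - 3.5, 0) = 1.1616
prox(-2.5105) = sign(-2.5105)*max(|-2.5105| - 3.5, 0) = 0.0
prox(7.6183) = sign(7.6183)*max(|7.6183| - 3.5, 0) = 4.1183
prox(x) = [1.1616, 0.0, 4.1183]
||prox(x)||_1 = 1.1616 + 0.0 + 4.1183 = 5.2799


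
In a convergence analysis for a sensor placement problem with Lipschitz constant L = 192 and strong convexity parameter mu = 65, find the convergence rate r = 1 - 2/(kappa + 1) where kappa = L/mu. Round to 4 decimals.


Step 1: Compute the condition number.
kappa = L/mu = 192/65 = 2.9538
Step 2: Compute the convergence rate.
r = 1 - 2/(kappa + 1) = 1 - 2*mu/(L + mu) = (L - mu)/(L + mu) = 127/257 = 0.4942


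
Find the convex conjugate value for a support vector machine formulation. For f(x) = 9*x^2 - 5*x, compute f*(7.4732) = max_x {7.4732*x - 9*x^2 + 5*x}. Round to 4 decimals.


f*(y) = sup_x {y*x - a*x^2 - b*x} = sup_x {(y-b)*x - a*x^2}
FOC: (y - b) - 2a*x = 0 => x* = (y - b)/(2a)
x* = (7.4732 + 5)/(2*9) = 0.693
f*(7.4732) = (y-b)^2/(4a) = (7.4732 + 5)^2/(4*9)
= 155.5807/36 = 4.3217


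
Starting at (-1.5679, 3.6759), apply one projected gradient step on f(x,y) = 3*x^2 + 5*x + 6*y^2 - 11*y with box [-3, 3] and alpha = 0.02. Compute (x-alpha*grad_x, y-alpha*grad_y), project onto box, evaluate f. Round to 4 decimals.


Step 1: Compute gradient at (-1.5679, 3.6759).
grad_x = 2*3*-1.5679 + 5 = -4.4074
grad_y = 2*6*3.6759 - 11 = 33.1108
Step 2: Gradient step.
x_raw = -1.5679 - 0.02*-4.4074 = -1.4798
y_raw = 3.6759 - 0.02*33.1108 = 3.0137
Step 3: Project onto [-3, 3].
x_proj = clip(-1.4798) = -1.4798
y_proj = clip(3.0137) = 3.0
Step 4: Evaluate f.
f(-1.4798, 3.0) = 20.1702


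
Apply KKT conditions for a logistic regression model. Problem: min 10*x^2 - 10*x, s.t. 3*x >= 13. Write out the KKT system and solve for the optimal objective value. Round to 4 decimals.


Step 1: Try lambda = 0 (constraint inactive).
x_unc = 10/(2*10) = 0.5
Check: 3*0.5 = 1.5 < 13 -- violated!
Step 2: Constraint must be active: 3*x = 13
x* = 13/3 = 4.3333 (rounded; the exact value 13/3 is used below)
lambda = (2*10*(13/3) - 10)/3 = 25.5556
Step 3: Compute optimal value.
f(x*) = 10*(13/3)^2 - 10*(13/3) = 144.4444


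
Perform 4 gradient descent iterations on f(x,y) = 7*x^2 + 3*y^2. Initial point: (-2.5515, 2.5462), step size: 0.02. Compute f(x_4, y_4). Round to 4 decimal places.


Gradient descent on f(x,y) = 7*x^2 + 3*y^2.
Starting point: (-2.5515, 2.5462), alpha = 0.02
Step 1: grad_x = 2*7*-2.5515 = -35.721, grad_y = 2*3*2.5462 = 15.2772
  x_1 = -2.5515 - 0.02*-35.721 = -1.8371
  y_1 = 2.5462 - 0.02*15.2772 = 2.2407
Step 2: grad_x = 2*7*-1.8371 = -25.7191, grad_y = 2*3*2.2407 = 13.4439
  x_2 = -1.8371 - 0.02*-25.7191 = -1.3227
  y_2 = 2.2407 - 0.02*13.4439 = 1.9718
Step 3: grad_x = 2*7*-1.3227 = -18.5178, grad_y = 2*3*1.9718 = 11.8307
  x_3 = -1.3227 - 0.02*-18.5178 = -0.9523
  y_3 = 1.9718 - 0.02*11.8307 = 1.7352
Step 4: grad_x = 2*7*-0.9523 = -13.3328, grad_y = 2*3*1.7352 = 10.411
  x_4 = -0.9523 - 0.02*-13.3328 = -0.6857
  y_4 = 1.7352 - 0.02*10.411 = 1.5269
f(-0.6857, 1.5269) = 7*(-0.6857)^2 + 3*1.5269^2 = 10.2858


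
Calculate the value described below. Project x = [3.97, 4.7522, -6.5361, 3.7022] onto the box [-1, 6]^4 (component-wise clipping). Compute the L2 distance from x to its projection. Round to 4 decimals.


Project each component onto [-1, 6].
clip(3.97) = 3.97, clip(4.7522) = 4.7522, clip(-6.5361) = -1.0, clip(3.7022) = 3.7022
Projection = [3.97, 4.7522, -1.0, 3.7022]
Squared diffs: [0.0, 0.0, 30.6484, 0.0]
Distance = sqrt(30.6484) = 5.5361


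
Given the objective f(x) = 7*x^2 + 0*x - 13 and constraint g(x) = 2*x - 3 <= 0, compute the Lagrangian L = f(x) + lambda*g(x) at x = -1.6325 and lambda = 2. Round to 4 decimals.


Step 1: Evaluate f(x).
f(-1.6325) = 7*(-1.6325)^2 + 0*(-1.6325) - 13 = 5.6554
Step 2: Evaluate g(x).
g(-1.6325) = 2*-1.6325 - 3 = -6.265
Step 3: Compute Lagrangian.
L = 5.6554 + 2*-6.265 = -6.8746


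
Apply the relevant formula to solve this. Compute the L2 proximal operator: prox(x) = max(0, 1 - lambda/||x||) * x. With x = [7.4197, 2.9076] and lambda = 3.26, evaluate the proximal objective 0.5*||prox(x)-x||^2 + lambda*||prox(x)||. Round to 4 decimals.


Step 1: Compute ||x||.
||x|| = 7.9691
Step 2: Compute scaling factor.
scale = max(0, 1 - 3.26/7.9691) = 0.5909
Step 3: prox(x) = [4.3844, 1.7182]
||prox(x)|| = 4.7091
Step 4: Proximal objective.
0.5*||prox-x||^2 = 5.3138
lambda*||prox|| = 15.3517
Total = 20.6654


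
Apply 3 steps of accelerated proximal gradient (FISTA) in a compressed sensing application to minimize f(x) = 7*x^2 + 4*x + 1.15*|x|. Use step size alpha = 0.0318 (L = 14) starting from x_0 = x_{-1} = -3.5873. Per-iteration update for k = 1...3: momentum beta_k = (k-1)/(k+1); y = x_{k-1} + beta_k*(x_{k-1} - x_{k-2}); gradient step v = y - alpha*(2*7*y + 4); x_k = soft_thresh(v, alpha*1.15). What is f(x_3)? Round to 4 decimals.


FISTA on f(x) = 7*x^2 + 4*x + 1.15*|x|
L = 14, alpha = 0.0318
Iteration 1: beta = 0.0, y = -3.5873 + 0.0*(-3.5873 + 3.5873) = -3.5873
  grad(y) = -46.2222, v = y - alpha*grad = -2.1174
  prox(v) = soft_thresh(-2.1174, 0.0366) = -2.0809
Iteration 2: beta = 0.3333, y = -2.0809 + 0.3333*(-2.0809 + 3.5873) = -1.5787
  grad(y) = -18.1021, v = y - alpha*grad = -1.0031
  prox(v) = soft_thresh(-1.0031, 0.0366) = -0.9665
Iteration 3: beta = 0.5, y = -0.9665 + 0.5*(-0.9665 + 2.0809) = -0.4093
  grad(y) = -1.7305, v = y - alpha*grad = -0.3543
  prox(v) = soft_thresh(-0.3543, 0.0366) = -0.3177
f(x_3) = 7*(-0.3177)^2 + 4*(-0.3177) + 1.15*|-0.3177| = -0.1989


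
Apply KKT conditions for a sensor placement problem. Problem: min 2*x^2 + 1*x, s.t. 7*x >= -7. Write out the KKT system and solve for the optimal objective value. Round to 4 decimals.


Step 1: Try lambda = 0 (constraint inactive).
Stationarity: 2*2*x + 1 = 0
x* = -1/(2*2) = -0.25
Check constraint: 7*-0.25 = -1.75 >= -7 -- satisfied.
Step 2: Compute optimal value.
f(x*) = 2*(-0.25)^2 + 1*(-0.25) = -0.125


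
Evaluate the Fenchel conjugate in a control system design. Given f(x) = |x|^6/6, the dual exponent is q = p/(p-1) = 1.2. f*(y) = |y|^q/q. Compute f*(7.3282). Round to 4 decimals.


The conjugate exponent q satisfies 1/p + 1/q = 1.
p = 6, so q = 6/(6 - 1) = 1.2
|y|^q = 7.3282^1.2 = 10.9143
f*(7.3282) = 10.9143 / 1.2 = 9.0953


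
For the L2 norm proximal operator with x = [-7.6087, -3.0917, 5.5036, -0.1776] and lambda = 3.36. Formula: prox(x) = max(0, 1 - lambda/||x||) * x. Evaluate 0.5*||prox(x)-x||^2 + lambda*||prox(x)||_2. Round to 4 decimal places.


Step 1: Compute ||x||.
||x|| = 9.888
Step 2: Compute scaling factor.
scale = max(0, 1 - 3.36/9.888) = 0.6602
Step 3: prox(x) = [-5.0232, -2.0411, 3.6334, -0.1173]
||prox(x)|| = 6.528
Step 4: Proximal objective.
0.5*||prox-x||^2 = 5.6448
lambda*||prox|| = 21.9341
Total = 27.5788


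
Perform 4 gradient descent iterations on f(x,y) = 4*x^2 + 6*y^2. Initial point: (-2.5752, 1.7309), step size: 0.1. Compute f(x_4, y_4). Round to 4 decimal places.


Gradient descent on f(x,y) = 4*x^2 + 6*y^2.
Starting point: (-2.5752, 1.7309), alpha = 0.1
Step 1: grad_x = 2*4*-2.5752 = -20.6016, grad_y = 2*6*1.7309 = 20.7708
  x_1 = -2.5752 - 0.1*-20.6016 = -0.515
  y_1 = 1.7309 - 0.1*20.7708 = -0.3462
Step 2: grad_x = 2*4*-0.515 = -4.1203, grad_y = 2*6*-0.3462 = -4.1542
  x_2 = -0.515 - 0.1*-4.1203 = -0.103
  y_2 = -0.3462 - 0.1*-4.1542 = 0.0692
Step 3: grad_x = 2*4*-0.103 = -0.8241, grad_y = 2*6*0.0692 = 0.8308
  x_3 = -0.103 - 0.1*-0.8241 = -0.0206
  y_3 = 0.0692 - 0.1*0.8308 = -0.0138
Step 4: grad_x = 2*4*-0.0206 = -0.1648, grad_y = 2*6*-0.0138 = -0.1662
  x_4 = -0.0206 - 0.1*-0.1648 = -0.0041
  y_4 = -0.0138 - 0.1*-0.1662 = 0.0028
f(-0.0041, 0.0028) = 4*(-0.0041)^2 + 6*0.0028^2 = 0.0001


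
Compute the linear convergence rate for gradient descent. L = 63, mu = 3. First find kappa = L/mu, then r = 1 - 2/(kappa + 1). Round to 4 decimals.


Step 1: Compute the condition number.
kappa = L/mu = 63/3 = 21.0
Step 2: Compute the convergence rate.
r = 1 - 2/(kappa + 1) = 1 - 2*mu/(L + mu) = (L - mu)/(L + mu) = 60/66 = 0.9091


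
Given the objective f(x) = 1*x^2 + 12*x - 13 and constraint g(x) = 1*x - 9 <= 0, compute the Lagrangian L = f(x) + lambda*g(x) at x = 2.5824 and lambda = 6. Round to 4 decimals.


Step 1: Evaluate f(x).
f(2.5824) = 1*2.5824^2 + 12*2.5824 - 13 = 24.6576
Step 2: Evaluate g(x).
g(2.5824) = 1*2.5824 - 9 = -6.4176
Step 3: Compute Lagrangian.
L = 24.6576 + 6*-6.4176 = -13.848


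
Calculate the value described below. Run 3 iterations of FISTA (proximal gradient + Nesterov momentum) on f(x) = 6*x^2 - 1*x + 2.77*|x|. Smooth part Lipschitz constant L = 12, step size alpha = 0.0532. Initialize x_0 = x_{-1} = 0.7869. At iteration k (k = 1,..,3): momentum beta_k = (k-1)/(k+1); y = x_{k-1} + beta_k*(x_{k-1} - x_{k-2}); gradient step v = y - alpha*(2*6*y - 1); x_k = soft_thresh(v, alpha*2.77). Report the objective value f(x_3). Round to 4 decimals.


FISTA on f(x) = 6*x^2 - 1*x + 2.77*|x|
L = 12, alpha = 0.0532
Iteration 1: beta = 0.0, y = 0.7869 + 0.0*(0.7869 - 0.7869) = 0.7869
  grad(y) = 8.4428, v = y - alpha*grad = 0.3377
  prox(v) = soft_thresh(0.3377, 0.1474) = 0.1904
Iteration 2: beta = 0.3333, y = 0.1904 + 0.3333*(0.1904 - 0.7869) = -0.0085
  grad(y) = -1.1015, v = y - alpha*grad = 0.0501
  prox(v) = soft_thresh(0.0501, 0.1474) = 0.0
Iteration 3: beta = 0.5, y = 0.0 + 0.5*(0.0 - 0.1904) = -0.0952
  grad(y) = -2.1423, v = y - alpha*grad = 0.0188
  prox(v) = soft_thresh(0.0188, 0.1474) = 0.0
f(x_3) = 6*0.0^2 - 1*0.0 + 2.77*|0.0| = 0.0


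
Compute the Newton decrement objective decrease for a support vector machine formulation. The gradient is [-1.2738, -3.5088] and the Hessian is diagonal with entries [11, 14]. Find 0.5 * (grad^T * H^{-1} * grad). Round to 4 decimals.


Step 1: H is diagonal, so H^(-1) * g = [-0.1158, -0.2506].
Step 2: g^T H^(-1) g = sum_i g_i^2 / H_ii
  = (-1.2738)^2/11 + (-3.5088)^2/14
  = 0.1475 + 0.8794 = 1.0269
Step 3: Objective decrease = 0.5 * g^T H^(-1) g = 0.5135


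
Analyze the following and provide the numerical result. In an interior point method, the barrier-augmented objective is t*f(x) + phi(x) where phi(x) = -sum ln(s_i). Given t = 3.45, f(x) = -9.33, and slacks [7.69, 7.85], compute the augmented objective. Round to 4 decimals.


Step 1: Compute log-barrier.
ln values: [2.0399, 2.0605]
phi = -(2.0399 + 2.0605) = -4.1004
Step 2: Compute augmented objective.
t*f(x) = 3.45*-9.33 = -32.1885
Total = -32.1885 - 4.1004 = -36.2889


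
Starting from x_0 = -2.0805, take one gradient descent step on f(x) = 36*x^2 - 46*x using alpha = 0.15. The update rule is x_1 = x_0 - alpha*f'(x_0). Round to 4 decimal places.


We compute the gradient at x_0 and apply the update.
f'(x) = 72*x - 46
f'(-2.0805) = 72*-2.0805 - 46 = -195.796
x_1 = -2.0805 - 0.15*-195.796 = 27.2889


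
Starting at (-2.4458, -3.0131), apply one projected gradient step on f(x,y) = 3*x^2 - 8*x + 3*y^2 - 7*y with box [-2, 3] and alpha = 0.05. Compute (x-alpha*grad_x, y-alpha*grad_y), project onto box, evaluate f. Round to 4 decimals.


Step 1: Compute gradient at (-2.4458, -3.0131).
grad_x = 2*3*-2.4458 - 8 = -22.6748
grad_y = 2*3*-3.0131 - 7 = -25.0786
Step 2: Gradient step.
x_raw = -2.4458 - 0.05*-22.6748 = -1.3121
y_raw = -3.0131 - 0.05*-25.0786 = -1.7592
Step 3: Project onto [-2, 3].
x_proj = clip(-1.3121) = -1.3121
y_proj = clip(-1.7592) = -1.7592
Step 4: Evaluate f.
f(-1.3121, -1.7592) = 37.2592


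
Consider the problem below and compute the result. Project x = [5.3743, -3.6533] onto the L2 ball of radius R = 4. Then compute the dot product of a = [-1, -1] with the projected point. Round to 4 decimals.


Step 1: Compute ||x|| (intermediates to 6 decimals).
||x|| = sqrt(5.3743^2 + (-3.6533)^2) = 6.498438
Step 2: Project.
Since ||x|| > R, scale = R/||x|| = 4/6.498438 = 0.615533, proj(x) = scale * x
proj(x) = [3.308059, -2.248727]
Step 3: Dot product.
a^T * proj(x) = -1*3.308059 - 1*(-2.248727) = -1.0593


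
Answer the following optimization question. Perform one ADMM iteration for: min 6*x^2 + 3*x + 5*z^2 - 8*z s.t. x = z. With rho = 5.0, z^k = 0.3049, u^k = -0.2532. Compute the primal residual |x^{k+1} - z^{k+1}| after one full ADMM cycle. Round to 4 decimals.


ADMM iteration with rho = 5.0, z^k = 0.3049, u^k = -0.2532
Step 1: x-update.
Minimize 6*x^2 + 3*x + (5.0/2)*(x - 0.3049 - 0.2532)^2
FOC: (2*6 + 5.0)*x = -3 + 5.0*(0.3049 + 0.2532)
x^{k+1} = -0.0123
Step 2: z-update.
Minimize 5*z^2 - 8*z + (5.0/2)*(-0.0123 - z - 0.2532)^2
FOC: (2*5 + 5.0)*z = 8 + 5.0*(-0.0123 - 0.2532)
z^{k+1} = 0.4448
Step 3: u-update.
u^{k+1} = -0.2532 - 0.0123 - 0.4448 = -0.7103
Step 4: Primal residual = |-0.0123 - 0.4448| = 0.4571


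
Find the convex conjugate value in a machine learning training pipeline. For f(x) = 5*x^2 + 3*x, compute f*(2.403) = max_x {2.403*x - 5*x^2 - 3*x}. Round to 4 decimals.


f*(y) = sup_x {y*x - a*x^2 - b*x} = sup_x {(y-b)*x - a*x^2}
FOC: (y - b) - 2a*x = 0 => x* = (y - b)/(2a)
x* = (2.403 - 3)/(2*5) = -0.0597
f*(2.403) = (y-b)^2/(4a) = (2.403 - 3)^2/(4*5)
= 0.3564/20 = 0.0178


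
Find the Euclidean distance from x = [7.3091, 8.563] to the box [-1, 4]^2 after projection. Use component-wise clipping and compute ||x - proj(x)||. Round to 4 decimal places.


Project each component onto [-1, 4].
clip(7.3091) = 4.0, clip(8.563) = 4.0
Projection = [4.0, 4.0]
Squared diffs: [10.9501, 20.821]
Distance = sqrt(31.7711) = 5.6366


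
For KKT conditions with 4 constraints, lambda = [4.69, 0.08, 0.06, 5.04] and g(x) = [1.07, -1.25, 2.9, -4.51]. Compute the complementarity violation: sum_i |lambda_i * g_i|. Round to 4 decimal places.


KKT complementary slackness check:
lambda_1 * g_1 = 4.69 * 1.07 = 5.0183
lambda_2 * g_2 = 0.08 * -1.25 = -0.1
lambda_3 * g_3 = 0.06 * 2.9 = 0.174
lambda_4 * g_4 = 5.04 * -4.51 = -22.7304
Total violation = 5.0183 + 0.1 + 0.174 + 22.7304 = 28.0227


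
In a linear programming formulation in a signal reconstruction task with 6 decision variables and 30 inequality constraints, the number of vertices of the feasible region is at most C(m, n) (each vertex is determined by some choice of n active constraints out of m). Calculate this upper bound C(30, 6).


Each vertex corresponds to some choice of n active constraints out of m, so the number of vertices is at most C(m, n) = m! / (n!(m-n)!).
m = 30, n = 6
Numerator: 30 * 29 * 28 * 27 * 26 * 25
Denominator: 6! = 720
C(30, 6) = 593775


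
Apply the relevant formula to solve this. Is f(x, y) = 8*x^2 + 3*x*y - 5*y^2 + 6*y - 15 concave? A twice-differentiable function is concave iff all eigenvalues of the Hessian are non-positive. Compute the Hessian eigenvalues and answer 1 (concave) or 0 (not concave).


The Hessian of f(x,y) = 8*x^2 + 3*x*y - 5*y^2 + 6*y - 15 is:
H = [[16, 3], [3, -10]]
Trace = 16 - 10 = 6
Determinant = 16*-10 - (3)^2 = -169
Discriminant = (6)^2 - 4*-169 = 712.0
Eigenvalues: lambda_1 = -10.3417, lambda_2 = 16.3417
The function is not concave.

0


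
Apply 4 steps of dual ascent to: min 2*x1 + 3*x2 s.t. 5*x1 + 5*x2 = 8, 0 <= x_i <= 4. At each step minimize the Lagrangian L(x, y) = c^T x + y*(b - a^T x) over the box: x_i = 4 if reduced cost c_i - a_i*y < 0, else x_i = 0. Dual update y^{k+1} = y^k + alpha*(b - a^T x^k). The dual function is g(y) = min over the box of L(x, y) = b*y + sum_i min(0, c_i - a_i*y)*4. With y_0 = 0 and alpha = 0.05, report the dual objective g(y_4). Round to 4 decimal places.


Dual ascent for LP: min 2*x1 + 3*x2, 5*x1 + 5*x2 = 8, 0 <= x_i <= 4
Step 1: y^k = 0.0, reduced costs: (2.0, 3.0)
  x^k = (0.0, 0.0), subgradient = b - a^T x = 8.0
  y^{k+1} = 0.0 + 0.05*8.0 = 0.4
Step 2: y^k = 0.4, reduced costs: (0.0, 1.0)
  x^k = (0.0, 0.0), subgradient = b - a^T x = 8.0
  y^{k+1} = 0.4 + 0.05*8.0 = 0.8
Step 3: y^k = 0.8, reduced costs: (-2.0, -1.0)
  x^k = (4.0, 4.0), subgradient = b - a^T x = -32.0
  y^{k+1} = 0.8 + 0.05*-32.0 = -0.8
Step 4: y^k = -0.8, reduced costs: (6.0, 7.0)
  x^k = (0.0, 0.0), subgradient = b - a^T x = 8.0
  y^{k+1} = -0.8 + 0.05*8.0 = -0.4
Dual objective at y_4 = -0.4: reduced costs (4.0, 5.0), box minimizer x = (0.0, 0.0)
g(y_4) = b*y + (c1 - a1*y)*x1 + (c2 - a2*y)*x2 = 8*(-0.4) + 4.0*0.0 + 5.0*0.0 = -3.2 + 0.0 + 0.0 = -3.2


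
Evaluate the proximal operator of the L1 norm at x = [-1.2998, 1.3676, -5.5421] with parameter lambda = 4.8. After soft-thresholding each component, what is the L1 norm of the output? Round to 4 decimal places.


Soft-thresholding with lambda = 4.8:
prox(-1.2998) = sign(-1.2998)*max(|-1.2998| - 4.8, 0) = 0.0
prox(1.3676) = sign(1.3676)*max(|1.3676| - 4.8, 0) = 0.0
prox(-5.5421) = sign(-5.5421)*max(|-5.5421| - 4.8, 0) = -0.7421
prox(x) = [0.0, 0.0, -0.7421]
||prox(x)||_1 = 0.0 + 0.0 + 0.7421 = 0.7421
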